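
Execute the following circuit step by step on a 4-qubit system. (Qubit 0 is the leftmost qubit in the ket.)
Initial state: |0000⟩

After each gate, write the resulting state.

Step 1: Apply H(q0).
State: 1/√2|0000⟩ + 1/√2|1000⟩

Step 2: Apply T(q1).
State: 1/√2|0000⟩ + 1/√2|1000⟩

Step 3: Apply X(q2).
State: 1/√2|0010⟩ + 1/√2|1010⟩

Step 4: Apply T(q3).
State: 1/√2|0010⟩ + 1/√2|1010⟩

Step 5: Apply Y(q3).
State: (1/√2)i|0011⟩ + (1/√2)i|1011⟩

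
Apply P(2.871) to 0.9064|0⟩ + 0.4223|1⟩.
0.9064|0⟩ + (-0.4069 + 0.1129i)|1⟩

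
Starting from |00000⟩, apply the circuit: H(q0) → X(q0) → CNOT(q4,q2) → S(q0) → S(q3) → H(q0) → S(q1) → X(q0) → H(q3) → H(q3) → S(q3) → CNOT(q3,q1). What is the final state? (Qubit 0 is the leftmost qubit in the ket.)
(1/2 - (1/2)i)|00000⟩ + (1/2 + (1/2)i)|10000⟩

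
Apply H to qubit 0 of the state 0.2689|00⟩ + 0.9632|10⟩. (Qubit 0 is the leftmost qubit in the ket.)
0.8712|00⟩ - 0.4909|10⟩

H on qubit 0 mixes each pair of kets that differ only in qubit 0: amplitudes (a, b) of (|…0…⟩, |…1…⟩) become ((a + b)/√2, (a − b)/√2). Kets absent from the input have amplitude 0.
(|00⟩, |10⟩): (a, b) = (0.2689, 0.9632) → (0.8712, -0.4909)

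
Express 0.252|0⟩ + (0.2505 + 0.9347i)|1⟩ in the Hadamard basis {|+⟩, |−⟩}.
(0.3553 + 0.6609i)|+⟩ + (0.001061 - 0.6609i)|−⟩

With |ψ⟩ = α|0⟩ + β|1⟩, the Hadamard-basis coefficients are ⟨+|ψ⟩ = (α + β)/√2 and ⟨−|ψ⟩ = (α − β)/√2.
Here α = 0.252, β = (0.2505 + 0.9347i): (α + β)/√2 = (0.3553 + 0.6609i), (α − β)/√2 = (0.001061 - 0.6609i).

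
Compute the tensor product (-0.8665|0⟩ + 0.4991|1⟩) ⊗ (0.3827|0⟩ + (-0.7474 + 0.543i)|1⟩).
-0.3316|00⟩ + (0.6476 - 0.4705i)|01⟩ + 0.191|10⟩ + (-0.373 + 0.271i)|11⟩

amp(|b₁b₂…⟩) = product of the factor amplitudes for bits b₁, b₂, …; only kets whose every factor amplitude is nonzero survive.
|00⟩: (-0.8665)(0.3827) = -0.3316
|01⟩: (-0.8665)(-0.7474 + 0.543i) = (0.6476 - 0.4705i)
|10⟩: (0.4991)(0.3827) = 0.191
|11⟩: (0.4991)(-0.7474 + 0.543i) = (-0.373 + 0.271i)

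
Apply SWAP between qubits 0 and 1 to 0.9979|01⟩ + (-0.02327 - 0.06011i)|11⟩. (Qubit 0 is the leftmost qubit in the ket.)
0.9979|10⟩ + (-0.02327 - 0.06011i)|11⟩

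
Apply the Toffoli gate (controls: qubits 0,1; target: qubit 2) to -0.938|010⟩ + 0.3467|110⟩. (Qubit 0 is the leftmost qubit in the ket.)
-0.938|010⟩ + 0.3467|111⟩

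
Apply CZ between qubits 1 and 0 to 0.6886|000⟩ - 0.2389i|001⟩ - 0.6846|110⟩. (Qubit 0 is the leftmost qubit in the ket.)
0.6886|000⟩ - 0.2389i|001⟩ + 0.6846|110⟩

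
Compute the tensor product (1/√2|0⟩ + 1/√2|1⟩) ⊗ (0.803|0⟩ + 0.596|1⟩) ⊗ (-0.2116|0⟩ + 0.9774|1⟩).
-0.1201|000⟩ + 0.555|001⟩ - 0.08918|010⟩ + 0.4119|011⟩ - 0.1201|100⟩ + 0.555|101⟩ - 0.08918|110⟩ + 0.4119|111⟩

amp(|b₁b₂…⟩) = product of the factor amplitudes for bits b₁, b₂, …; only kets whose every factor amplitude is nonzero survive.
|000⟩: (1/√2)(0.803)(-0.2116) = -0.1201
|001⟩: (1/√2)(0.803)(0.9774) = 0.555
|010⟩: (1/√2)(0.596)(-0.2116) = -0.08918
|011⟩: (1/√2)(0.596)(0.9774) = 0.4119
|100⟩: (1/√2)(0.803)(-0.2116) = -0.1201
|101⟩: (1/√2)(0.803)(0.9774) = 0.555
|110⟩: (1/√2)(0.596)(-0.2116) = -0.08918
|111⟩: (1/√2)(0.596)(0.9774) = 0.4119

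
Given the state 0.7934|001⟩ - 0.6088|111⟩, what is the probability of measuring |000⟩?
0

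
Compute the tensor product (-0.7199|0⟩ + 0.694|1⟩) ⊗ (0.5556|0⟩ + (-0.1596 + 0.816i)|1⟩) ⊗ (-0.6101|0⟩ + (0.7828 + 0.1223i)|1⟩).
0.244|000⟩ + (-0.3131 - 0.04892i)|001⟩ + (-0.0701 + 0.3584i)|010⟩ + (0.1618 - 0.4458i)|011⟩ - 0.2352|100⟩ + (0.3018 + 0.04716i)|101⟩ + (0.06758 - 0.3455i)|110⟩ + (-0.156 + 0.4298i)|111⟩

amp(|b₁b₂…⟩) = product of the factor amplitudes for bits b₁, b₂, …; only kets whose every factor amplitude is nonzero survive.
|000⟩: (-0.7199)(0.5556)(-0.6101) = 0.244
|001⟩: (-0.7199)(0.5556)(0.7828 + 0.1223i) = (-0.3131 - 0.04892i)
|010⟩: (-0.7199)(-0.1596 + 0.816i)(-0.6101) = (-0.0701 + 0.3584i)
|011⟩: (-0.7199)(-0.1596 + 0.816i)(0.7828 + 0.1223i) = (0.1618 - 0.4458i)
|100⟩: (0.694)(0.5556)(-0.6101) = -0.2352
|101⟩: (0.694)(0.5556)(0.7828 + 0.1223i) = (0.3018 + 0.04716i)
|110⟩: (0.694)(-0.1596 + 0.816i)(-0.6101) = (0.06758 - 0.3455i)
|111⟩: (0.694)(-0.1596 + 0.816i)(0.7828 + 0.1223i) = (-0.156 + 0.4298i)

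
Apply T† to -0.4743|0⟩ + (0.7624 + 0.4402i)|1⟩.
-0.4743|0⟩ + (0.8504 - 0.2278i)|1⟩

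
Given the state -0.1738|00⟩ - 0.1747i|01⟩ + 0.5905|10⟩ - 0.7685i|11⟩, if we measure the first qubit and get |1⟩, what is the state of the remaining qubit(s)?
0.6093|0⟩ - 0.7929i|1⟩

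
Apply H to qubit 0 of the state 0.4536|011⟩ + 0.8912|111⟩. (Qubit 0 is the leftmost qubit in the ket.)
0.9509|011⟩ - 0.3094|111⟩

H on qubit 0 mixes each pair of kets that differ only in qubit 0: amplitudes (a, b) of (|…0…⟩, |…1…⟩) become ((a + b)/√2, (a − b)/√2). Kets absent from the input have amplitude 0.
(|011⟩, |111⟩): (a, b) = (0.4536, 0.8912) → (0.9509, -0.3094)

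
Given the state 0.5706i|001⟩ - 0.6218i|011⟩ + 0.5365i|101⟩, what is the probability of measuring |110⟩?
0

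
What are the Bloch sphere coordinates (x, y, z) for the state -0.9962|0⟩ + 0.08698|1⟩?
(-0.1733, 0, 0.9848)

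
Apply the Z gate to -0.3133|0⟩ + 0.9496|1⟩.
-0.3133|0⟩ - 0.9496|1⟩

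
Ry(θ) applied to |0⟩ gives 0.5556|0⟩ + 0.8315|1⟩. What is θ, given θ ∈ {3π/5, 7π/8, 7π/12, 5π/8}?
5π/8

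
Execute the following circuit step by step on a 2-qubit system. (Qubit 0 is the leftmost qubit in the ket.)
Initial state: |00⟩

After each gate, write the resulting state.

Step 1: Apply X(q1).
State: |01⟩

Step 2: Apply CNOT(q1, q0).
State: |11⟩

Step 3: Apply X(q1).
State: |10⟩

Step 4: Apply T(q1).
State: |10⟩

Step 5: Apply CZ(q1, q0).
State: |10⟩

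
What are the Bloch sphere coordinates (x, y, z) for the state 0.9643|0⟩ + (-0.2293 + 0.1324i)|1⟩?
(-0.4422, 0.2553, 0.8598)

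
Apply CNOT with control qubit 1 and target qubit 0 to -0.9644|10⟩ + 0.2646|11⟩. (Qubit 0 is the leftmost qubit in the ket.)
0.2646|01⟩ - 0.9644|10⟩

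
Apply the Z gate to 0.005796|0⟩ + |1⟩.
0.005796|0⟩ - |1⟩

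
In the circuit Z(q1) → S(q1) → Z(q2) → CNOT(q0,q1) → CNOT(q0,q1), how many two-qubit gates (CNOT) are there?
2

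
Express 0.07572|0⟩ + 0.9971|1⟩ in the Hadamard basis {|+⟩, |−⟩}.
0.7586|+⟩ - 0.6515|−⟩

With |ψ⟩ = α|0⟩ + β|1⟩, the Hadamard-basis coefficients are ⟨+|ψ⟩ = (α + β)/√2 and ⟨−|ψ⟩ = (α − β)/√2.
Here α = 0.07572, β = 0.9971: (α + β)/√2 = 0.7586, (α − β)/√2 = -0.6515.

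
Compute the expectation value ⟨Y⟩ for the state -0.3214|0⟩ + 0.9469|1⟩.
0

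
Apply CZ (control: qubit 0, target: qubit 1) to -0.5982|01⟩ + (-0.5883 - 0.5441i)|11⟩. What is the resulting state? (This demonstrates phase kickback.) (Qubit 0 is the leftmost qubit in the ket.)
-0.5982|01⟩ + (0.5883 + 0.5441i)|11⟩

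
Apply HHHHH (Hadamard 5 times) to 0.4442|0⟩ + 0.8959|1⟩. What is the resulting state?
0.9476|0⟩ - 0.3194|1⟩

H² = I, so H^5 = H: a single Hadamard. With (a, b) = (0.4442, 0.8959), H gives ((a + b)/√2, (a − b)/√2) = (0.9476, -0.3194).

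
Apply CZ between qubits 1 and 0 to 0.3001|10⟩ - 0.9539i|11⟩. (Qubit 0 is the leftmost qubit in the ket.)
0.3001|10⟩ + 0.9539i|11⟩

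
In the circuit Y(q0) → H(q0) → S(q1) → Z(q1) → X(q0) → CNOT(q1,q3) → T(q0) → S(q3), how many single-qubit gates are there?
7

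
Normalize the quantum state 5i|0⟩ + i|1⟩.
0.9806i|0⟩ + 0.1961i|1⟩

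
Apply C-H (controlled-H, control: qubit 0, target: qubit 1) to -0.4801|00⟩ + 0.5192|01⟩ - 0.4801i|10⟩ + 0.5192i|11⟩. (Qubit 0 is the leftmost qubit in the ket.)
-0.4801|00⟩ + 0.5192|01⟩ + 0.02765i|10⟩ - 0.7066i|11⟩

C-H leaves the control-|0⟩ kets |00⟩, |01⟩ unchanged and applies H to qubit 1 on the control-|1⟩ pair (|10⟩, |11⟩).
H = [[1/√2, 1/√2], [1/√2, -1/√2]].
With a = amp(|10⟩) = -0.4801i and b = amp(|11⟩) = 0.5192i:
new amp(|10⟩) = (1/√2)·a + (1/√2)·b = 0.02765i
new amp(|11⟩) = (1/√2)·a + (-1/√2)·b = -0.7066i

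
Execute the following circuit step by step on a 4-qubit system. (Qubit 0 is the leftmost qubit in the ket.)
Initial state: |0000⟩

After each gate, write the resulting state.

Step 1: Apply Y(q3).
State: i|0001⟩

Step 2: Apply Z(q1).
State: i|0001⟩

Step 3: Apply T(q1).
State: i|0001⟩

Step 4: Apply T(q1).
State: i|0001⟩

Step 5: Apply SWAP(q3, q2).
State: i|0010⟩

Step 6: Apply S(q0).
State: i|0010⟩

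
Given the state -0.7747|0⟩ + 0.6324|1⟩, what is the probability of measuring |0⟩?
0.6002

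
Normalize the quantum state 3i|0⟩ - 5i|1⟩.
0.5145i|0⟩ - 0.8575i|1⟩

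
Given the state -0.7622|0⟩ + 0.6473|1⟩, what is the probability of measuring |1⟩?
0.419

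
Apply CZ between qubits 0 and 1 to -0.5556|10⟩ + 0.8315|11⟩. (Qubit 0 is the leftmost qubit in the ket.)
-0.5556|10⟩ - 0.8315|11⟩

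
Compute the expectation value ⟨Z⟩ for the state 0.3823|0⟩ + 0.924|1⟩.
-0.7076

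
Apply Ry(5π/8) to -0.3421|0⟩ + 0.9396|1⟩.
-0.9713|0⟩ + 0.2376|1⟩

Ry(5π/8) = [[cos(θ/2), −sin(θ/2)], [sin(θ/2), cos(θ/2)]]; θ = 5π/8, cos(θ/2) ≈ 0.55557, sin(θ/2) ≈ 0.83147.
With a = amp(|0⟩) = -0.3421 and b = amp(|1⟩) = 0.9396:
new amp(|0⟩) = (0.55557)·a + (-0.83147)·b = -0.9713
new amp(|1⟩) = (0.83147)·a + (0.55557)·b = 0.2376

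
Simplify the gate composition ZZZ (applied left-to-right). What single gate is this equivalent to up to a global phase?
Z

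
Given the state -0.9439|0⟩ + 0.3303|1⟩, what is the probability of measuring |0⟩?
0.8909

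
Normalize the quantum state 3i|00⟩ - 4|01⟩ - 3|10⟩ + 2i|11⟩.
0.4867i|00⟩ - 0.6489|01⟩ - 0.4867|10⟩ + 0.3244i|11⟩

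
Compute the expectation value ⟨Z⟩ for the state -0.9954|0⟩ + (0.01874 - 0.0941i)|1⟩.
0.9816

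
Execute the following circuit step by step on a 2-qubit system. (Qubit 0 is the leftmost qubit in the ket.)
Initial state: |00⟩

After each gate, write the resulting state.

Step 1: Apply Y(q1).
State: i|01⟩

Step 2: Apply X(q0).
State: i|11⟩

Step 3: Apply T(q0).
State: (-1/√2 + (1/√2)i)|11⟩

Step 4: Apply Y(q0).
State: (1/√2 + (1/√2)i)|01⟩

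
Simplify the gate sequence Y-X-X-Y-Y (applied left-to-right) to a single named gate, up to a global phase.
Y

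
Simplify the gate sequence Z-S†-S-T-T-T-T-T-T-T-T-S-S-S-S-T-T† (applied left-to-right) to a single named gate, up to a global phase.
Z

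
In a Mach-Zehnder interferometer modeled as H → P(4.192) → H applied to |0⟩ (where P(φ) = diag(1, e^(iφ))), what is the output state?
(0.2514 - 0.4338i)|0⟩ + (0.7486 + 0.4338i)|1⟩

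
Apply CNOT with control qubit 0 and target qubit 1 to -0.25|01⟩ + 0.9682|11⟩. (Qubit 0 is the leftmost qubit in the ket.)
-0.25|01⟩ + 0.9682|10⟩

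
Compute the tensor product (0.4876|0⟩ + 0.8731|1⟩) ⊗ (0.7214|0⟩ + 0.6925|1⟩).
0.3518|00⟩ + 0.3377|01⟩ + 0.6299|10⟩ + 0.6046|11⟩

amp(|b₁b₂…⟩) = product of the factor amplitudes for bits b₁, b₂, …; only kets whose every factor amplitude is nonzero survive.
|00⟩: (0.4876)(0.7214) = 0.3518
|01⟩: (0.4876)(0.6925) = 0.3377
|10⟩: (0.8731)(0.7214) = 0.6299
|11⟩: (0.8731)(0.6925) = 0.6046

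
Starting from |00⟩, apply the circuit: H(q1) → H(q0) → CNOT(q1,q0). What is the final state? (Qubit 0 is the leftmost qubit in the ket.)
1/2|00⟩ + 1/2|01⟩ + 1/2|10⟩ + 1/2|11⟩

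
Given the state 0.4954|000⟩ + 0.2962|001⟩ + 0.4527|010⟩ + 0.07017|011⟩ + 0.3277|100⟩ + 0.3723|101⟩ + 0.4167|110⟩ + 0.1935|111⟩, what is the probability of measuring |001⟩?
0.08773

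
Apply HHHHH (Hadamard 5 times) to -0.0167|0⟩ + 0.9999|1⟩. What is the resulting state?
0.6952|0⟩ - 0.7188|1⟩

H² = I, so H^5 = H: a single Hadamard. With (a, b) = (-0.0167, 0.9999), H gives ((a + b)/√2, (a − b)/√2) = (0.6952, -0.7188).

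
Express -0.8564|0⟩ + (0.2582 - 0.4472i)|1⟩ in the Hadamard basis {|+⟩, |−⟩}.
(-0.423 - 0.3162i)|+⟩ + (-0.7881 + 0.3162i)|−⟩

With |ψ⟩ = α|0⟩ + β|1⟩, the Hadamard-basis coefficients are ⟨+|ψ⟩ = (α + β)/√2 and ⟨−|ψ⟩ = (α − β)/√2.
Here α = -0.8564, β = (0.2582 - 0.4472i): (α + β)/√2 = (-0.423 - 0.3162i), (α − β)/√2 = (-0.7881 + 0.3162i).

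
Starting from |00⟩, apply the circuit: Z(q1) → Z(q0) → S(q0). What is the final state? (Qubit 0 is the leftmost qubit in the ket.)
|00⟩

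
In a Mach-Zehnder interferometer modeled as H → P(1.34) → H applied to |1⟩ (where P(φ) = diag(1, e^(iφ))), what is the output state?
(0.3856 - 0.4867i)|0⟩ + (0.6144 + 0.4867i)|1⟩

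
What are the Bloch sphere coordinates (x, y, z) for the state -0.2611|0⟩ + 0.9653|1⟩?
(-0.5041, 0, -0.8636)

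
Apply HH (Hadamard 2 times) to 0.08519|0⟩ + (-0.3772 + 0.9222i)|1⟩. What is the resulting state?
0.08519|0⟩ + (-0.3772 + 0.9222i)|1⟩

H² = I, so an even number of Hadamards cancels: H^2 = I and the state is unchanged.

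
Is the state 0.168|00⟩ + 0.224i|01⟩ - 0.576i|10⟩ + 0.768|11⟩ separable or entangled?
Separable

Writing the state as a|00⟩ + b|01⟩ + c|10⟩ + d|11⟩, it is a product state iff ad − bc = 0.
Here (a, b, c, d) = (0.168, 0.224i, -0.576i, 0.768): ad − bc = (0.168)(0.768) − (0.224i)(-0.576i) = 0, so the state is separable.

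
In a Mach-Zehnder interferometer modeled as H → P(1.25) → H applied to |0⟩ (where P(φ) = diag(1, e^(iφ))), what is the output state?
(0.6577 + 0.4745i)|0⟩ + (0.3423 - 0.4745i)|1⟩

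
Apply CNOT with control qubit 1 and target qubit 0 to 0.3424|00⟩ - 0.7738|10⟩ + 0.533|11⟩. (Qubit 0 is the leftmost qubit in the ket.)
0.3424|00⟩ + 0.533|01⟩ - 0.7738|10⟩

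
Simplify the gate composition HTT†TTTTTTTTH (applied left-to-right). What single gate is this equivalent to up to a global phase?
I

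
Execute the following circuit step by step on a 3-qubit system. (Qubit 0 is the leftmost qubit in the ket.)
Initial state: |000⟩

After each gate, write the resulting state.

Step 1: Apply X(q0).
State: |100⟩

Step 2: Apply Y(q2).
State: i|101⟩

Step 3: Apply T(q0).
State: (-1/√2 + (1/√2)i)|101⟩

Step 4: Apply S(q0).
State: (-1/√2 - (1/√2)i)|101⟩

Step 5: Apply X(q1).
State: (-1/√2 - (1/√2)i)|111⟩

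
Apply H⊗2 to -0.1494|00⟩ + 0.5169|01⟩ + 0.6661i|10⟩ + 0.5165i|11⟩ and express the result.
(0.1838 + 0.5913i)|00⟩ + (-0.3332 + 0.0748i)|01⟩ + (0.1838 - 0.5913i)|10⟩ + (-0.3332 - 0.0748i)|11⟩

H⊗2 gives amp(|y⟩) = (1/2) Σ_x (−1)^(x·y) amp(|x⟩), where x·y is the number of positions in which both x and y have a 1.
|00⟩: (-0.1494 + 0.5169 + 0.6661i + 0.5165i)/2 = (0.1838 + 0.5913i)
|01⟩: (-0.1494 - 0.5169 + 0.6661i - 0.5165i)/2 = (-0.3332 + 0.0748i)
|10⟩: (-0.1494 + 0.5169 - 0.6661i - 0.5165i)/2 = (0.1838 - 0.5913i)
|11⟩: (-0.1494 - 0.5169 - 0.6661i + 0.5165i)/2 = (-0.3332 - 0.0748i)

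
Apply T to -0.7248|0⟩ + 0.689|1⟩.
-0.7248|0⟩ + (0.4872 + 0.4872i)|1⟩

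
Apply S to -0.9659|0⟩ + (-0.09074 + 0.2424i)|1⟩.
-0.9659|0⟩ + (-0.2424 - 0.09074i)|1⟩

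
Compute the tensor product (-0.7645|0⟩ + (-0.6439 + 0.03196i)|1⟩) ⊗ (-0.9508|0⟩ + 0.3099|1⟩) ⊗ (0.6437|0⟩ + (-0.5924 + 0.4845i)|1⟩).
0.4679|000⟩ + (-0.4306 + 0.3522i)|001⟩ - 0.1525|010⟩ + (0.1404 - 0.1148i)|011⟩ + (0.3941 - 0.01956i)|100⟩ + (-0.348 + 0.3146i)|101⟩ + (-0.1284 + 0.006375i)|110⟩ + (0.1134 - 0.1025i)|111⟩

amp(|b₁b₂…⟩) = product of the factor amplitudes for bits b₁, b₂, …; only kets whose every factor amplitude is nonzero survive.
|000⟩: (-0.7645)(-0.9508)(0.6437) = 0.4679
|001⟩: (-0.7645)(-0.9508)(-0.5924 + 0.4845i) = (-0.4306 + 0.3522i)
|010⟩: (-0.7645)(0.3099)(0.6437) = -0.1525
|011⟩: (-0.7645)(0.3099)(-0.5924 + 0.4845i) = (0.1404 - 0.1148i)
|100⟩: (-0.6439 + 0.03196i)(-0.9508)(0.6437) = (0.3941 - 0.01956i)
|101⟩: (-0.6439 + 0.03196i)(-0.9508)(-0.5924 + 0.4845i) = (-0.348 + 0.3146i)
|110⟩: (-0.6439 + 0.03196i)(0.3099)(0.6437) = (-0.1284 + 0.006375i)
|111⟩: (-0.6439 + 0.03196i)(0.3099)(-0.5924 + 0.4845i) = (0.1134 - 0.1025i)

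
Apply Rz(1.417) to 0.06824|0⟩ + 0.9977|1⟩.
(0.05182 - 0.0444i)|0⟩ + (0.7576 + 0.6492i)|1⟩

Rz(1.417) = [[e^(−iθ/2), 0], [0, e^(iθ/2)]] with e^(±iθ/2) = cos(θ/2) ± i·sin(θ/2); θ = 1.417, cos(θ/2) ≈ 0.759339, sin(θ/2) ≈ 0.650695.
With a = amp(|0⟩) = 0.06824 and b = amp(|1⟩) = 0.9977:
new amp(|0⟩) = (0.759339 - 0.650695i)·a = (0.05182 - 0.0444i)
new amp(|1⟩) = (0.759339 + 0.650695i)·b = (0.7576 + 0.6492i)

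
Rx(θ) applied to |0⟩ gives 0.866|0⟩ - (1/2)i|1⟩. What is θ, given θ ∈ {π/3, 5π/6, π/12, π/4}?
π/3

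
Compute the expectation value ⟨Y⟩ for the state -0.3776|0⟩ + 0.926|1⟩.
0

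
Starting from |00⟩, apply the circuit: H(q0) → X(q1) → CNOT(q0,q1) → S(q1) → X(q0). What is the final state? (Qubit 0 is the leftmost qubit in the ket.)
1/√2|00⟩ + (1/√2)i|11⟩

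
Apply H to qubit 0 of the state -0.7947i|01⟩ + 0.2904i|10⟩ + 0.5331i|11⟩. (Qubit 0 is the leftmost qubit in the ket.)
0.2053i|00⟩ - 0.185i|01⟩ - 0.2053i|10⟩ - 0.9389i|11⟩

H on qubit 0 mixes each pair of kets that differ only in qubit 0: amplitudes (a, b) of (|…0…⟩, |…1…⟩) become ((a + b)/√2, (a − b)/√2). Kets absent from the input have amplitude 0.
(|00⟩, |10⟩): (a, b) = (0, 0.2904i) → (0.2053i, -0.2053i)
(|01⟩, |11⟩): (a, b) = (-0.7947i, 0.5331i) → (-0.185i, -0.9389i)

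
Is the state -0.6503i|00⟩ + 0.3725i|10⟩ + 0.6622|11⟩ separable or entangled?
Entangled

Writing the state as a|00⟩ + b|01⟩ + c|10⟩ + d|11⟩, it is a product state iff ad − bc = 0.
Here (a, b, c, d) = (-0.6503i, 0, 0.3725i, 0.6622): ad − bc = (-0.6503i)(0.6622) − (0)(0.3725i) = -0.4306i ≠ 0, so the state is entangled.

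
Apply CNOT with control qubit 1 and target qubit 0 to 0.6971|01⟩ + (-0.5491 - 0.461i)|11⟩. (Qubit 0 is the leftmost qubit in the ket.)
(-0.5491 - 0.461i)|01⟩ + 0.6971|11⟩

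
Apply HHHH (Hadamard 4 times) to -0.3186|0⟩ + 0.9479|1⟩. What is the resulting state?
-0.3186|0⟩ + 0.9479|1⟩

H² = I, so an even number of Hadamards cancels: H^4 = I and the state is unchanged.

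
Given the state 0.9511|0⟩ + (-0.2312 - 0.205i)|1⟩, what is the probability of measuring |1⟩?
0.09548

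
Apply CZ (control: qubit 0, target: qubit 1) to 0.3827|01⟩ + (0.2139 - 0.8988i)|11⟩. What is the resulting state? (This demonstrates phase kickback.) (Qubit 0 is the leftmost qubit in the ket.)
0.3827|01⟩ + (-0.2139 + 0.8988i)|11⟩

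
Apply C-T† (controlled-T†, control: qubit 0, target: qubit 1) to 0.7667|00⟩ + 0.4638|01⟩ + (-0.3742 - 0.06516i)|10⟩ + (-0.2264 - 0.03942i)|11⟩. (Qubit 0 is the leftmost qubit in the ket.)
0.7667|00⟩ + 0.4638|01⟩ + (-0.3742 - 0.06516i)|10⟩ + (-0.188 + 0.1322i)|11⟩

C-T† leaves the control-|0⟩ kets |00⟩, |01⟩ unchanged and applies T† to qubit 1 on the control-|1⟩ pair (|10⟩, |11⟩).
T† = [[1, 0], [0, (1/√2 - (1/√2)i)]].
With a = amp(|10⟩) = (-0.3742 - 0.06516i) and b = amp(|11⟩) = (-0.2264 - 0.03942i):
new amp(|10⟩) = (1)·a = (-0.3742 - 0.06516i)
new amp(|11⟩) = (1/√2 - (1/√2)i)·b = (-0.188 + 0.1322i)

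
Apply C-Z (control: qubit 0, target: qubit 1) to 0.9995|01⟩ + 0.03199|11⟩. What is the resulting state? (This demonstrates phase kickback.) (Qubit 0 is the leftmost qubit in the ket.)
0.9995|01⟩ - 0.03199|11⟩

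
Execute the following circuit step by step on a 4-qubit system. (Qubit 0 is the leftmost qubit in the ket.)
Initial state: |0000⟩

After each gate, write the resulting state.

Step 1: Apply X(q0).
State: |1000⟩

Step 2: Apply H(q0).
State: 1/√2|0000⟩ - 1/√2|1000⟩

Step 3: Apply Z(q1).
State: 1/√2|0000⟩ - 1/√2|1000⟩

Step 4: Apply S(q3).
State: 1/√2|0000⟩ - 1/√2|1000⟩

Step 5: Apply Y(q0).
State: (1/√2)i|0000⟩ + (1/√2)i|1000⟩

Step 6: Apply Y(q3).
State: -1/√2|0001⟩ - 1/√2|1001⟩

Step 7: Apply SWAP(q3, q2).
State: -1/√2|0010⟩ - 1/√2|1010⟩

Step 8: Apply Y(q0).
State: (1/√2)i|0010⟩ - (1/√2)i|1010⟩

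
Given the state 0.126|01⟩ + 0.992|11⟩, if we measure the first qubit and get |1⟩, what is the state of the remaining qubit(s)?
|1⟩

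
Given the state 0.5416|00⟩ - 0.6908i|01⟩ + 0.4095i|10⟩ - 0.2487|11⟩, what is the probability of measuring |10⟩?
0.1677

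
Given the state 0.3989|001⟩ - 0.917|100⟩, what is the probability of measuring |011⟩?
0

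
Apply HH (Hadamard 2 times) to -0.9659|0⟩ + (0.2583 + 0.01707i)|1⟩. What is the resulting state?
-0.9659|0⟩ + (0.2583 + 0.01707i)|1⟩

H² = I, so an even number of Hadamards cancels: H^2 = I and the state is unchanged.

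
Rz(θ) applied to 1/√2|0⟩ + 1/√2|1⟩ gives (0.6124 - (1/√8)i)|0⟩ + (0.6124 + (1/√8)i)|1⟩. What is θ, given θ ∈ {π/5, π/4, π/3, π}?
π/3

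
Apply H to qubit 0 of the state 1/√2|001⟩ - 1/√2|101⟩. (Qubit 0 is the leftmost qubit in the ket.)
|101⟩

H on qubit 0 mixes each pair of kets that differ only in qubit 0: amplitudes (a, b) of (|…0…⟩, |…1…⟩) become ((a + b)/√2, (a − b)/√2). Kets absent from the input have amplitude 0.
(|001⟩, |101⟩): (a, b) = (1/√2, -1/√2) → (0, 1)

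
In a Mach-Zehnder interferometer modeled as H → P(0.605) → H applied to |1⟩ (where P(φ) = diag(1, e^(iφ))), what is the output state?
(0.08875 - 0.2844i)|0⟩ + (0.9113 + 0.2844i)|1⟩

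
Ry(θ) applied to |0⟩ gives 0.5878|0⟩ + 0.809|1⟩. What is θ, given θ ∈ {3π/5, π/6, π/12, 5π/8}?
3π/5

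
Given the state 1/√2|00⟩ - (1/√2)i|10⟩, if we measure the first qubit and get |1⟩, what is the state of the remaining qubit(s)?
-i|0⟩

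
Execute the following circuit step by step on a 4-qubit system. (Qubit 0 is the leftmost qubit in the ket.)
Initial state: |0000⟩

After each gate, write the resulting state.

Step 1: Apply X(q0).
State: |1000⟩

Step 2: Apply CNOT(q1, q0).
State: |1000⟩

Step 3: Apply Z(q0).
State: -|1000⟩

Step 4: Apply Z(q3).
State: -|1000⟩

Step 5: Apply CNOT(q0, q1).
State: -|1100⟩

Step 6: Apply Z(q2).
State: -|1100⟩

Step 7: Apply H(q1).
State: -1/√2|1000⟩ + 1/√2|1100⟩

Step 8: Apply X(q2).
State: -1/√2|1010⟩ + 1/√2|1110⟩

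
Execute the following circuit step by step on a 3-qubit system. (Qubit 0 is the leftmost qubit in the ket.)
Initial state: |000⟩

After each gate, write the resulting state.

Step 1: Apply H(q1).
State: 1/√2|000⟩ + 1/√2|010⟩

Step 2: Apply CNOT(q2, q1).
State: 1/√2|000⟩ + 1/√2|010⟩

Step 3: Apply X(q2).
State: 1/√2|001⟩ + 1/√2|011⟩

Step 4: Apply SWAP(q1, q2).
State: 1/√2|010⟩ + 1/√2|011⟩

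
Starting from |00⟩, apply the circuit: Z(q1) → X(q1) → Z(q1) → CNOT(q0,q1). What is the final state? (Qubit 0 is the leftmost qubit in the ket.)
-|01⟩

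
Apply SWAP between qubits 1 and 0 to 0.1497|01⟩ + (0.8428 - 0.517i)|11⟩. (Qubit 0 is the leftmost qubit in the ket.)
0.1497|10⟩ + (0.8428 - 0.517i)|11⟩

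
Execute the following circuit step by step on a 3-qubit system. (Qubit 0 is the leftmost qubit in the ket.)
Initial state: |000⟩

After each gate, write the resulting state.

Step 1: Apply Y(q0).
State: i|100⟩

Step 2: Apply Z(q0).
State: -i|100⟩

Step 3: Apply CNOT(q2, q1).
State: -i|100⟩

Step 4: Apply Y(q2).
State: |101⟩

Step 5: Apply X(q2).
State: |100⟩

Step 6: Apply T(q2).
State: |100⟩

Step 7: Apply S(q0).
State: i|100⟩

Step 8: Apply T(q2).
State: i|100⟩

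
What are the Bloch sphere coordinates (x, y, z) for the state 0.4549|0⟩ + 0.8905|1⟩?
(0.8102, 0, -0.5861)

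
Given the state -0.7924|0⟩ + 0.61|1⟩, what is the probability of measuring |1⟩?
0.3721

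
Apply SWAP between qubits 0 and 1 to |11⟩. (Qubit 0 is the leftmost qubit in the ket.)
|11⟩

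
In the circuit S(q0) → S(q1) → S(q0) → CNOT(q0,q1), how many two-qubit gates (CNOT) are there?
1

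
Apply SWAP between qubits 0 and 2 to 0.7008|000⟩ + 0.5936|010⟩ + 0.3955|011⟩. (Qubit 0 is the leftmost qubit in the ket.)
0.7008|000⟩ + 0.5936|010⟩ + 0.3955|110⟩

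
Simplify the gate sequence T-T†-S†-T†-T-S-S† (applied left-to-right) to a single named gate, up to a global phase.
S†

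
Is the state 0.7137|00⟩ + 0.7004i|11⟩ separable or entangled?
Entangled

Writing the state as a|00⟩ + b|01⟩ + c|10⟩ + d|11⟩, it is a product state iff ad − bc = 0.
Here (a, b, c, d) = (0.7137, 0, 0, 0.7004i): ad − bc = (0.7137)(0.7004i) − (0)(0) = 0.4999i ≠ 0, so the state is entangled.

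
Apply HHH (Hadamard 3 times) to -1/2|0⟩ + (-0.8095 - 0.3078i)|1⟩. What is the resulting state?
(-0.926 - 0.2176i)|0⟩ + (0.2188 + 0.2176i)|1⟩

H² = I, so H^3 = H: a single Hadamard. With (a, b) = (-1/2, (-0.8095 - 0.3078i)), H gives ((a + b)/√2, (a − b)/√2) = ((-0.926 - 0.2176i), (0.2188 + 0.2176i)).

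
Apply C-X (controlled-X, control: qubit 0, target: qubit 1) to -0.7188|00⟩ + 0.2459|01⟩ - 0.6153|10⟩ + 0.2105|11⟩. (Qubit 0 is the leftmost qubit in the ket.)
-0.7188|00⟩ + 0.2459|01⟩ + 0.2105|10⟩ - 0.6153|11⟩

C-X leaves the control-|0⟩ kets |00⟩, |01⟩ unchanged and applies X to qubit 1 on the control-|1⟩ pair (|10⟩, |11⟩).
X = [[0, 1], [1, 0]].
With a = amp(|10⟩) = -0.6153 and b = amp(|11⟩) = 0.2105:
new amp(|10⟩) = (1)·b = 0.2105
new amp(|11⟩) = (1)·a = -0.6153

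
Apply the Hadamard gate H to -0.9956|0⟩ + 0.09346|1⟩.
-0.6379|0⟩ - 0.7701|1⟩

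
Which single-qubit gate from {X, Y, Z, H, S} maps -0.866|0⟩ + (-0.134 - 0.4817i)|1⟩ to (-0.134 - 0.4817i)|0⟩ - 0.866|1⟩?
X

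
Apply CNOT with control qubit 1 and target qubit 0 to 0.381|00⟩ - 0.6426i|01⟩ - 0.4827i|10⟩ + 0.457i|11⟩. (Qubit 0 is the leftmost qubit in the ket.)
0.381|00⟩ + 0.457i|01⟩ - 0.4827i|10⟩ - 0.6426i|11⟩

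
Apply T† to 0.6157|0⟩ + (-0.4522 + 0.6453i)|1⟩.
0.6157|0⟩ + (0.1365 + 0.776i)|1⟩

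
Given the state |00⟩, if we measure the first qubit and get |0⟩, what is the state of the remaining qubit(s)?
|0⟩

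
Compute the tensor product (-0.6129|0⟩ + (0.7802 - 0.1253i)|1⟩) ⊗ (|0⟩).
-0.6129|00⟩ + (0.7802 - 0.1253i)|10⟩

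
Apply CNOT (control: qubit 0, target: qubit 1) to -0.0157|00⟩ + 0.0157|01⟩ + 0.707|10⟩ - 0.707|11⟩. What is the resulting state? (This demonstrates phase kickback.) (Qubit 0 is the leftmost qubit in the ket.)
-0.0157|00⟩ + 0.0157|01⟩ - 0.707|10⟩ + 0.707|11⟩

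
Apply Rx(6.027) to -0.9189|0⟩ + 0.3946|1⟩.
(0.9114 - 0.05041i)|0⟩ + (-0.3914 + 0.1174i)|1⟩

Rx(6.027) = [[cos(θ/2), −i·sin(θ/2)], [−i·sin(θ/2), cos(θ/2)]]; θ = 6.027, cos(θ/2) ≈ -0.991807, sin(θ/2) ≈ 0.127743.
With a = amp(|0⟩) = -0.9189 and b = amp(|1⟩) = 0.3946:
new amp(|0⟩) = (-0.991807)·a + (-0.127743i)·b = (0.9114 - 0.05041i)
new amp(|1⟩) = (-0.127743i)·a + (-0.991807)·b = (-0.3914 + 0.1174i)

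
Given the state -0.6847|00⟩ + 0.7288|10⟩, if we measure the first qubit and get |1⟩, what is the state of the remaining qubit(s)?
|0⟩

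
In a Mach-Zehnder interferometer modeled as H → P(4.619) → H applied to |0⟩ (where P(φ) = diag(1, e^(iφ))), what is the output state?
(0.4534 - 0.4978i)|0⟩ + (0.5466 + 0.4978i)|1⟩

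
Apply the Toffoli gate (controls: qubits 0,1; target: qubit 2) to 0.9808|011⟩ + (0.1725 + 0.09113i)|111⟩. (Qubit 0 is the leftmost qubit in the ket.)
0.9808|011⟩ + (0.1725 + 0.09113i)|110⟩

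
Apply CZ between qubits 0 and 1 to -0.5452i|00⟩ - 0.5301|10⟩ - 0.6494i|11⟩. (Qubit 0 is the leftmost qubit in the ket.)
-0.5452i|00⟩ - 0.5301|10⟩ + 0.6494i|11⟩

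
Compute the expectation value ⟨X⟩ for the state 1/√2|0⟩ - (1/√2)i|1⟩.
0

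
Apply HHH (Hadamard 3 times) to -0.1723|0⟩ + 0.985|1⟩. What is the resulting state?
0.5747|0⟩ - 0.8183|1⟩

H² = I, so H^3 = H: a single Hadamard. With (a, b) = (-0.1723, 0.985), H gives ((a + b)/√2, (a − b)/√2) = (0.5747, -0.8183).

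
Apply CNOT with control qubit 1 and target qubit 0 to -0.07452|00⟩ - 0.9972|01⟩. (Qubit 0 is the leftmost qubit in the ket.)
-0.07452|00⟩ - 0.9972|11⟩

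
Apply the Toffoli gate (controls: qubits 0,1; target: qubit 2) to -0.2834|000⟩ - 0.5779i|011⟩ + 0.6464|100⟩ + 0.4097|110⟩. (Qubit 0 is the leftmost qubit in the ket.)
-0.2834|000⟩ - 0.5779i|011⟩ + 0.6464|100⟩ + 0.4097|111⟩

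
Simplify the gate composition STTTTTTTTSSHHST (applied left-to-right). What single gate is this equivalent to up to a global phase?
T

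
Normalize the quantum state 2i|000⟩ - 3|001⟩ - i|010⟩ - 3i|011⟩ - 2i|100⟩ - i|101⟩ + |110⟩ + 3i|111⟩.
0.3244i|000⟩ - 0.4867|001⟩ - 0.1622i|010⟩ - 0.4867i|011⟩ - 0.3244i|100⟩ - 0.1622i|101⟩ + 0.1622|110⟩ + 0.4867i|111⟩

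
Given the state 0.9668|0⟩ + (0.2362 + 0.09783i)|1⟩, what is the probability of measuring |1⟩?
0.06536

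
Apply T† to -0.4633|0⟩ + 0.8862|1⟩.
-0.4633|0⟩ + (0.6266 - 0.6266i)|1⟩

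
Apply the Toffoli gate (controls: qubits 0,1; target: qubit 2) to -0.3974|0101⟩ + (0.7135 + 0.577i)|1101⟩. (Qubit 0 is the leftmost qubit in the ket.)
-0.3974|0101⟩ + (0.7135 + 0.577i)|1111⟩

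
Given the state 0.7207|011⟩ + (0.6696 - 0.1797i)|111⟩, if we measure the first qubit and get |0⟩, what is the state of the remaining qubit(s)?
|11⟩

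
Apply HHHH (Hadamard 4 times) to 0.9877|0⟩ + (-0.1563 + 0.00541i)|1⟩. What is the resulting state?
0.9877|0⟩ + (-0.1563 + 0.00541i)|1⟩

H² = I, so an even number of Hadamards cancels: H^4 = I and the state is unchanged.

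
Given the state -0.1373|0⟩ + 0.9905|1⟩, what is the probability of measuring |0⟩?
0.01885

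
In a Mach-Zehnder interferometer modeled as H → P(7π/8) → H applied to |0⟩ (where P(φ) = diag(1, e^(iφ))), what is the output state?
(0.03806 + 0.1913i)|0⟩ + (0.9619 - 0.1913i)|1⟩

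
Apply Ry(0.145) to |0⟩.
0.9974|0⟩ + 0.07244|1⟩

Ry(0.145) = [[cos(θ/2), −sin(θ/2)], [sin(θ/2), cos(θ/2)]]; θ = 0.145, cos(θ/2) ≈ 0.997373, sin(θ/2) ≈ 0.0724365.
With a = amp(|0⟩) = 1 and b = amp(|1⟩) = 0:
new amp(|0⟩) = (0.997373)·a + (-0.0724365)·b = 0.9974
new amp(|1⟩) = (0.0724365)·a + (0.997373)·b = 0.07244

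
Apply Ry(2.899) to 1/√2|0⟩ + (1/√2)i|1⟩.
(0.08556 - 0.7019i)|0⟩ + (0.7019 + 0.08556i)|1⟩

Ry(2.899) = [[cos(θ/2), −sin(θ/2)], [sin(θ/2), cos(θ/2)]]; θ = 2.899, cos(θ/2) ≈ 0.120999, sin(θ/2) ≈ 0.992653.
With a = amp(|0⟩) = 1/√2 and b = amp(|1⟩) = (1/√2)i:
new amp(|0⟩) = (0.120999)·a + (-0.992653)·b = (0.08556 - 0.7019i)
new amp(|1⟩) = (0.992653)·a + (0.120999)·b = (0.7019 + 0.08556i)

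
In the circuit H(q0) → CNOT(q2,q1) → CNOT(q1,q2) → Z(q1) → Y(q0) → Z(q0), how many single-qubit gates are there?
4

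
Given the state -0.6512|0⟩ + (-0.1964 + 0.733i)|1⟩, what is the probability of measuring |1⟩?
0.5759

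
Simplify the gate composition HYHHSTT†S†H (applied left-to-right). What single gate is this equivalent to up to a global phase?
Y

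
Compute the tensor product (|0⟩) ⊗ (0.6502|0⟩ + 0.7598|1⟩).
0.6502|00⟩ + 0.7598|01⟩

amp(|b₁b₂…⟩) = product of the factor amplitudes for bits b₁, b₂, …; only kets whose every factor amplitude is nonzero survive.
|00⟩: (1)(0.6502) = 0.6502
|01⟩: (1)(0.7598) = 0.7598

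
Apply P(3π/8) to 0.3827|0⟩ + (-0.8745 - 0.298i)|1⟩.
0.3827|0⟩ + (-0.05934 - 0.922i)|1⟩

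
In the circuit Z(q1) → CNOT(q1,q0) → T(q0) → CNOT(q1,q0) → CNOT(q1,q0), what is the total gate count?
5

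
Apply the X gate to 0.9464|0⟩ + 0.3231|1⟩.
0.3231|0⟩ + 0.9464|1⟩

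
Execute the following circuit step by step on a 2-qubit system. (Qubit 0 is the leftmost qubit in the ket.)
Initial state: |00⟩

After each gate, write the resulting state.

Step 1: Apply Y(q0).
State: i|10⟩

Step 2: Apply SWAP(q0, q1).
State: i|01⟩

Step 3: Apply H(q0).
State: (1/√2)i|01⟩ + (1/√2)i|11⟩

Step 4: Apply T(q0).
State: (1/√2)i|01⟩ + (-1/2 + (1/2)i)|11⟩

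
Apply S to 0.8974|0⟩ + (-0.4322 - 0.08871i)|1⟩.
0.8974|0⟩ + (0.08871 - 0.4322i)|1⟩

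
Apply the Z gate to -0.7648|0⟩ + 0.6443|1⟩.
-0.7648|0⟩ - 0.6443|1⟩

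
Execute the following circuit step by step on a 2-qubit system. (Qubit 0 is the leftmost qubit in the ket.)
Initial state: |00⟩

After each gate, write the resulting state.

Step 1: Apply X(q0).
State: |10⟩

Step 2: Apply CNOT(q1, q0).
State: |10⟩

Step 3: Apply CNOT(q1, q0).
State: |10⟩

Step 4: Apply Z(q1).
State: |10⟩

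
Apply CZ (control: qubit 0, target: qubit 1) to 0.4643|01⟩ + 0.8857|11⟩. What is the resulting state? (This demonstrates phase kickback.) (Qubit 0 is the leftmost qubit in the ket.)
0.4643|01⟩ - 0.8857|11⟩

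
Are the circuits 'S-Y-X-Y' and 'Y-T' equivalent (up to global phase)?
No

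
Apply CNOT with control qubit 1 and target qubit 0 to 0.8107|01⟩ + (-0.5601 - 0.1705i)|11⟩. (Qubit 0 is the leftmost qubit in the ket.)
(-0.5601 - 0.1705i)|01⟩ + 0.8107|11⟩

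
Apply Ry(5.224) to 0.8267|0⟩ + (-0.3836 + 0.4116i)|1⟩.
(-0.5197 - 0.2079i)|0⟩ + (0.7487 - 0.3552i)|1⟩

Ry(5.224) = [[cos(θ/2), −sin(θ/2)], [sin(θ/2), cos(θ/2)]]; θ = 5.224, cos(θ/2) ≈ -0.863013, sin(θ/2) ≈ 0.505182.
With a = amp(|0⟩) = 0.8267 and b = amp(|1⟩) = (-0.3836 + 0.4116i):
new amp(|0⟩) = (-0.863013)·a + (-0.505182)·b = (-0.5197 - 0.2079i)
new amp(|1⟩) = (0.505182)·a + (-0.863013)·b = (0.7487 - 0.3552i)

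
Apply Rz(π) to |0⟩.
-i|0⟩

Rz(π) = [[e^(−iθ/2), 0], [0, e^(iθ/2)]] with e^(±iθ/2) = cos(θ/2) ± i·sin(θ/2); θ = π, cos(θ/2) ≈ 0, sin(θ/2) ≈ 1.
With a = amp(|0⟩) = 1 and b = amp(|1⟩) = 0:
new amp(|0⟩) = (-i)·a = -i
new amp(|1⟩) = (i)·b = 0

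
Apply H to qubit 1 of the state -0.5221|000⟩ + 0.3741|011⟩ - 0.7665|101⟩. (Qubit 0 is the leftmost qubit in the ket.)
-0.3692|000⟩ + 0.2645|001⟩ - 0.3692|010⟩ - 0.2645|011⟩ - 0.542|101⟩ - 0.542|111⟩

H on qubit 1 mixes each pair of kets that differ only in qubit 1: amplitudes (a, b) of (|…0…⟩, |…1…⟩) become ((a + b)/√2, (a − b)/√2). Kets absent from the input have amplitude 0.
(|000⟩, |010⟩): (a, b) = (-0.5221, 0) → (-0.3692, -0.3692)
(|001⟩, |011⟩): (a, b) = (0, 0.3741) → (0.2645, -0.2645)
(|101⟩, |111⟩): (a, b) = (-0.7665, 0) → (-0.542, -0.542)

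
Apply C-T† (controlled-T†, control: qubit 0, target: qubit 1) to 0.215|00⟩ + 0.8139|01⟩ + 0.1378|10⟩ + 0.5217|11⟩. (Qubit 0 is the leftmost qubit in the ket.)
0.215|00⟩ + 0.8139|01⟩ + 0.1378|10⟩ + (0.3689 - 0.3689i)|11⟩

C-T† leaves the control-|0⟩ kets |00⟩, |01⟩ unchanged and applies T† to qubit 1 on the control-|1⟩ pair (|10⟩, |11⟩).
T† = [[1, 0], [0, (1/√2 - (1/√2)i)]].
With a = amp(|10⟩) = 0.1378 and b = amp(|11⟩) = 0.5217:
new amp(|10⟩) = (1)·a = 0.1378
new amp(|11⟩) = (1/√2 - (1/√2)i)·b = (0.3689 - 0.3689i)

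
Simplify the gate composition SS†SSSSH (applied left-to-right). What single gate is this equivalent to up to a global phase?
H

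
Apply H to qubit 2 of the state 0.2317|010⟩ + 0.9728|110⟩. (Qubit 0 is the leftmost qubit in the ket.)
0.1638|010⟩ + 0.1638|011⟩ + 0.6879|110⟩ + 0.6879|111⟩

H on qubit 2 mixes each pair of kets that differ only in qubit 2: amplitudes (a, b) of (|…0…⟩, |…1…⟩) become ((a + b)/√2, (a − b)/√2). Kets absent from the input have amplitude 0.
(|010⟩, |011⟩): (a, b) = (0.2317, 0) → (0.1638, 0.1638)
(|110⟩, |111⟩): (a, b) = (0.9728, 0) → (0.6879, 0.6879)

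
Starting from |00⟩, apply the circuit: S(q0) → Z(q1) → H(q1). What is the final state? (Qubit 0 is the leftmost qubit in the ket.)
1/√2|00⟩ + 1/√2|01⟩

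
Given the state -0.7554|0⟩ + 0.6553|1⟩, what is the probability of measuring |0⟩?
0.5706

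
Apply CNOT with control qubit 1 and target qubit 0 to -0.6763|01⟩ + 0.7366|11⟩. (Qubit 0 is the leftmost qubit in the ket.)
0.7366|01⟩ - 0.6763|11⟩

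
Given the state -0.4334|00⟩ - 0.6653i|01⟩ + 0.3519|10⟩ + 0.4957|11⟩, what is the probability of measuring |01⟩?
0.4426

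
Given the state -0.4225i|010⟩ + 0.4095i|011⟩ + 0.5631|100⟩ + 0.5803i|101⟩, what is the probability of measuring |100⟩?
0.3171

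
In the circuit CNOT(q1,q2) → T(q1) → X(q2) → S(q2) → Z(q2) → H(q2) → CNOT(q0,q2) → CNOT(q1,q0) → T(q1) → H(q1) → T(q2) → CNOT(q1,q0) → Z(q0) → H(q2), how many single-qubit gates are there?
10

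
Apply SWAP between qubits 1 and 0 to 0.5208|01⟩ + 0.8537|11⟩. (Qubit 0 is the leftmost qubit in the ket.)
0.5208|10⟩ + 0.8537|11⟩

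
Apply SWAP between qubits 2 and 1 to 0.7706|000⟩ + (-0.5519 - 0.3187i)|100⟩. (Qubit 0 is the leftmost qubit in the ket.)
0.7706|000⟩ + (-0.5519 - 0.3187i)|100⟩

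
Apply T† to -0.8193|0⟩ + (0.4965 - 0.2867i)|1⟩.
-0.8193|0⟩ + (0.1484 - 0.5538i)|1⟩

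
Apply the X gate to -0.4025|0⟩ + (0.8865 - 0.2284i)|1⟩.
(0.8865 - 0.2284i)|0⟩ - 0.4025|1⟩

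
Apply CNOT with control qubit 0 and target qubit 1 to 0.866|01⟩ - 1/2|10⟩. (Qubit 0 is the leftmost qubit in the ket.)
0.866|01⟩ - 1/2|11⟩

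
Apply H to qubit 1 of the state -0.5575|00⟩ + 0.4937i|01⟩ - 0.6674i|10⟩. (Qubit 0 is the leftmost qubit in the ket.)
(-0.3942 + 0.3491i)|00⟩ + (-0.3942 - 0.3491i)|01⟩ - 0.4719i|10⟩ - 0.4719i|11⟩

H on qubit 1 mixes each pair of kets that differ only in qubit 1: amplitudes (a, b) of (|…0…⟩, |…1…⟩) become ((a + b)/√2, (a − b)/√2). Kets absent from the input have amplitude 0.
(|00⟩, |01⟩): (a, b) = (-0.5575, 0.4937i) → ((-0.3942 + 0.3491i), (-0.3942 - 0.3491i))
(|10⟩, |11⟩): (a, b) = (-0.6674i, 0) → (-0.4719i, -0.4719i)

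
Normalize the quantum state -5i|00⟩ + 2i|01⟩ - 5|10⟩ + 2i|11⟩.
-0.6565i|00⟩ + 0.2626i|01⟩ - 0.6565|10⟩ + 0.2626i|11⟩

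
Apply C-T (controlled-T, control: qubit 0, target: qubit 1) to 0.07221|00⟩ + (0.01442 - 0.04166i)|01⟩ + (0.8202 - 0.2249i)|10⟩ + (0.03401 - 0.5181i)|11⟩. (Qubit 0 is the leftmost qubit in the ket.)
0.07221|00⟩ + (0.01442 - 0.04166i)|01⟩ + (0.8202 - 0.2249i)|10⟩ + (0.3904 - 0.3423i)|11⟩

C-T leaves the control-|0⟩ kets |00⟩, |01⟩ unchanged and applies T to qubit 1 on the control-|1⟩ pair (|10⟩, |11⟩).
T = [[1, 0], [0, (1/√2 + (1/√2)i)]].
With a = amp(|10⟩) = (0.8202 - 0.2249i) and b = amp(|11⟩) = (0.03401 - 0.5181i):
new amp(|10⟩) = (1)·a = (0.8202 - 0.2249i)
new amp(|11⟩) = (1/√2 + (1/√2)i)·b = (0.3904 - 0.3423i)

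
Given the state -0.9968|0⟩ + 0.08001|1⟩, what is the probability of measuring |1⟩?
0.006402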